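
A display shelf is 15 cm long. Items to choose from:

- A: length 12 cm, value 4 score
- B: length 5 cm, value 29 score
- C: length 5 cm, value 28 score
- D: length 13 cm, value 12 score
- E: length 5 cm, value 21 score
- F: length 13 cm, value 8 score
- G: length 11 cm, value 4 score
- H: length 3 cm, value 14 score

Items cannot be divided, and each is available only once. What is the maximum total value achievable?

Check high-value combinations within 15 cm:
- B+C+E: length 5+5+5=15, value 29+28+21=78
- B+C+H: length 5+5+3=13, value 29+28+14=71
- B+E+H: length 5+5+3=13, value 29+21+14=64
- C+E+H: length 5+5+3=13, value 28+21+14=63
Best: 78 score.

78 score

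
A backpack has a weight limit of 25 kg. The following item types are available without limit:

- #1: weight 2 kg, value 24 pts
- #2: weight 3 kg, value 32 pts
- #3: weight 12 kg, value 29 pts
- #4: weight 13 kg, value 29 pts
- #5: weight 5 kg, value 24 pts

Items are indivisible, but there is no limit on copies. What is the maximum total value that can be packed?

296 pts

Best value-per-unit is #1 at 24/2; filling with it alone gives 12×24 = 288.
Optimal mix: 11×#1 + 1×#2 → weight 25, value 296.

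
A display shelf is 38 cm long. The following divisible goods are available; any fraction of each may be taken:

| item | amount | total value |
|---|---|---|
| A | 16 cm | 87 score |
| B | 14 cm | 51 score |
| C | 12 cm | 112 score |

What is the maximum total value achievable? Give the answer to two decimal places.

Take in order of value per unit:
- C (112/12 per unit): all 12 → value 112, running total 112.00
- A (87/16 per unit): all 16 → value 87, running total 199.00
- B (51/14 per unit): 10 of 14 → value 10×51/14 = 36.4286, running total 235.43
Total 235.43.

235.43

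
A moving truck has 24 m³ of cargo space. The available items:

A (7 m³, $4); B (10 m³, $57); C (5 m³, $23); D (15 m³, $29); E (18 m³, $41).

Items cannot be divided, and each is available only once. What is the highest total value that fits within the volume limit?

Check high-value combinations within 24 m³:
- A+B+C: volume 7+10+5=22, value 4+57+23=84
- B+C: volume 10+5=15, value 57+23=80
- C+E: volume 5+18=23, value 23+41=64
- A+B: volume 7+10=17, value 4+57=61
- B: volume 10, value 57
Best: $84.

$84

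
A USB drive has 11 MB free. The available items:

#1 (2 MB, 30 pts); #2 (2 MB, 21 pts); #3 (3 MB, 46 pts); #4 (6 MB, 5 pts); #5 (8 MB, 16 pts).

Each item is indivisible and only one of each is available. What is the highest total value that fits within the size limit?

97 pts

Check high-value combinations within 11 MB:
- #1+#2+#3: size 2+2+3=7, value 30+21+46=97
- #1+#3+#4: size 2+3+6=11, value 30+46+5=81
- #1+#3: size 2+3=5, value 30+46=76
Best: 97 pts.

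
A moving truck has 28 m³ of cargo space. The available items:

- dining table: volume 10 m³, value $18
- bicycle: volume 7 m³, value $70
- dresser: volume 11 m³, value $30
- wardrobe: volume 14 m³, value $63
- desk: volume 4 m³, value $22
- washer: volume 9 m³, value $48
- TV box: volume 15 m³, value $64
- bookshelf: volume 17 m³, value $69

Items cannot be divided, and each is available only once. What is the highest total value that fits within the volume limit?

$161

Check high-value combinations within 28 m³:
- bicycle+desk+bookshelf: volume 7+4+17=28, value 70+22+69=161
- bicycle+desk+TV box: volume 7+4+15=26, value 70+22+64=156
- bicycle+wardrobe+desk: volume 7+14+4=25, value 70+63+22=155
- bicycle+dresser+washer: volume 7+11+9=27, value 70+30+48=148
Best: $161.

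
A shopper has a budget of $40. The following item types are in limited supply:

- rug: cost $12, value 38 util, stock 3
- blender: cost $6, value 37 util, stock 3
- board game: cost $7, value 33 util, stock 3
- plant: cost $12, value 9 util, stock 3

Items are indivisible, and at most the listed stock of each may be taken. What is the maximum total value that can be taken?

210 util

Top feasible selections:
- 3×blender + 3×board game: cost 39, value 210
- 1×rug + 3×blender + 1×board game: cost 37, value 182
- 1×rug + 2×blender + 2×board game: cost 38, value 178
Best: 210 util.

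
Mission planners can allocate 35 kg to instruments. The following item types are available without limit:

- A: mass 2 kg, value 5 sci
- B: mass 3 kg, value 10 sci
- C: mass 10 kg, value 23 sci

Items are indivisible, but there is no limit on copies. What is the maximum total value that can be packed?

Best value-per-unit is B at 10/3; filling with it alone gives 11×10 = 110.
Optimal mix: 1×A + 11×B → mass 35, value 115.

115 sci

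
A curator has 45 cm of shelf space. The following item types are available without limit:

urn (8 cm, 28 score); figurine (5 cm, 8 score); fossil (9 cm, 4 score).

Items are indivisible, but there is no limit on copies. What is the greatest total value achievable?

148 score

Best value-per-unit is urn at 28/8; filling with it alone gives 5×28 = 140.
Optimal mix: 5×urn + 1×figurine → length 45, value 148.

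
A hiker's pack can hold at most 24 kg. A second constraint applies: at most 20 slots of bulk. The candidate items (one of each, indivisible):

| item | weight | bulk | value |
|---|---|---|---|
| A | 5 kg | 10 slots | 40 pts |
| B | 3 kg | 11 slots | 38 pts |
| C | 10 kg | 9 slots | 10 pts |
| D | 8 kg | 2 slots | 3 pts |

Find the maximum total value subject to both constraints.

50 pts

Feasible sets respecting both limits:
- A+C: weight 15, bulk 19, value 50
- B+C: weight 13, bulk 20, value 48
- A+D: weight 13, bulk 12, value 43
- B+D: weight 11, bulk 13, value 41
Best: 50 pts.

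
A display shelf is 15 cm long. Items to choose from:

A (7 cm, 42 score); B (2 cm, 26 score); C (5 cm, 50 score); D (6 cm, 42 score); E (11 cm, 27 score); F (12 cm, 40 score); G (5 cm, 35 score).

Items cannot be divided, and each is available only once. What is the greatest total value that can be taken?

Check high-value combinations within 15 cm:
- B+C+D: length 2+5+6=13, value 26+50+42=118
- A+B+C: length 7+2+5=14, value 42+26+50=118
- B+C+G: length 2+5+5=12, value 26+50+35=111
Best: 118 score.

118 score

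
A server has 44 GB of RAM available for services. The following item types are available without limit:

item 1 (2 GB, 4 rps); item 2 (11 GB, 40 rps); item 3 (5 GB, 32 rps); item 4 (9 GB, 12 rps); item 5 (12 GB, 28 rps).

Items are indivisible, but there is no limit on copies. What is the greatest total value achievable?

264 rps

Best value-per-unit is item 3 at 32/5; filling with it alone gives 8×32 = 256.
Optimal mix: 2×item 1 + 8×item 3 → memory 44, value 264.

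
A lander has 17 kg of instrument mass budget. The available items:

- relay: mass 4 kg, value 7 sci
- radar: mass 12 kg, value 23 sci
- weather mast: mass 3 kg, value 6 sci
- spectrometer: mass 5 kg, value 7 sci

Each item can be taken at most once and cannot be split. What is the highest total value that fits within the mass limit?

30 sci

Check high-value combinations within 17 kg:
- relay+radar: mass 4+12=16, value 7+23=30
- radar+spectrometer: mass 12+5=17, value 23+7=30
- radar+weather mast: mass 12+3=15, value 23+6=29
Best: 30 sci.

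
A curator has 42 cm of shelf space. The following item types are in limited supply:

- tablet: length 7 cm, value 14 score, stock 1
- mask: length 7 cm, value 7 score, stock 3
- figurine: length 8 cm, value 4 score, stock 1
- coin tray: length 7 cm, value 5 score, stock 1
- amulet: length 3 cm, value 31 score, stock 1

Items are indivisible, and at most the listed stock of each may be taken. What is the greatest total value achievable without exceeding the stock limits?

Top feasible selections:
- 1×tablet + 3×mask + 1×coin tray + 1×amulet: length 38, value 71
- 1×tablet + 3×mask + 1×figurine + 1×amulet: length 39, value 70
- 1×tablet + 2×mask + 1×figurine + 1×coin tray + 1×amulet: length 39, value 68
- 1×tablet + 3×mask + 1×amulet: length 31, value 66
Best: 71 score.

71 score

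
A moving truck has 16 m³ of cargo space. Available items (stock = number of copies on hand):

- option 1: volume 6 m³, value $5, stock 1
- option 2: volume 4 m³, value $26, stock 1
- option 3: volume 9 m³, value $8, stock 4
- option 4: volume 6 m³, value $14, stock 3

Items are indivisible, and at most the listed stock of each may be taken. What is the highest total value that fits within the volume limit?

Best selections within volume 16 and stock limits:
- 1×option 2 + 2×option 4: volume 16, value 54
- 1×option 1 + 1×option 2 + 1×option 4: volume 16, value 45
- 1×option 2 + 1×option 4: volume 10, value 40
- 1×option 2 + 1×option 3: volume 13, value 34
Best: $54.

$54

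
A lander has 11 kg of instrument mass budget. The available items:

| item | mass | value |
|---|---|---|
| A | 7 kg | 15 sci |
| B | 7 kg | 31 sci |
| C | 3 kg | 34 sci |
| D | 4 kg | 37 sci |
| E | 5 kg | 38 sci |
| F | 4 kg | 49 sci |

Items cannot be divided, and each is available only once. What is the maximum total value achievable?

This is a 0/1 knapsack; check combinations near the capacity.
- C+D+F: mass 3+4+4=11, value 34+37+49=120
- E+F: mass 5+4=9, value 38+49=87
- D+F: mass 4+4=8, value 37+49=86
- C+F: mass 3+4=7, value 34+49=83
- B+F: mass 7+4=11, value 31+49=80
Best: 120 sci.

120 sci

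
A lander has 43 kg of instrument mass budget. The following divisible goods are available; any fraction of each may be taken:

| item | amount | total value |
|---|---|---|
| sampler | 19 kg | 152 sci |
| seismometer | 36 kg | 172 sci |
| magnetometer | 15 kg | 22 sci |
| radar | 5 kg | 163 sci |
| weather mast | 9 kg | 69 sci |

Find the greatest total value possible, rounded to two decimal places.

Take in order of value per unit:
- radar (163/5 per unit): all 5 → value 163, running total 163.00
- sampler (152/19 per unit): all 19 → value 152, running total 315.00
- weather mast (69/9 per unit): all 9 → value 69, running total 384.00
- seismometer (172/36 per unit): 10 of 36 → value 10×172/36 = 47.7778, running total 431.78
Total 431.78.

431.78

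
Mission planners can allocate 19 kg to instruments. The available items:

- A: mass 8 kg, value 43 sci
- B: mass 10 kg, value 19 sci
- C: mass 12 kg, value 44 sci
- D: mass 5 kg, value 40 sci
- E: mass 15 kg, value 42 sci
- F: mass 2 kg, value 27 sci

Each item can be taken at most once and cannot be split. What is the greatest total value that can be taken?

This is a 0/1 knapsack; check combinations near the capacity.
- C+D+F: mass 12+5+2=19, value 44+40+27=111
- A+D+F: mass 8+5+2=15, value 43+40+27=110
- B+D+F: mass 10+5+2=17, value 19+40+27=86
- C+D: mass 12+5=17, value 44+40=84
Best: 111 sci.

111 sci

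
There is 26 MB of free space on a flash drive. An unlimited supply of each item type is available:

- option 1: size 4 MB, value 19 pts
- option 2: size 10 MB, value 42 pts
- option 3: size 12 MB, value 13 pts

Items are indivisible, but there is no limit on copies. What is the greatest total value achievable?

Best value-per-unit is option 1 at 19/4; filling with it alone gives 6×19 = 114.
Optimal mix: 4×option 1 + 1×option 2 → size 26, value 118.

118 pts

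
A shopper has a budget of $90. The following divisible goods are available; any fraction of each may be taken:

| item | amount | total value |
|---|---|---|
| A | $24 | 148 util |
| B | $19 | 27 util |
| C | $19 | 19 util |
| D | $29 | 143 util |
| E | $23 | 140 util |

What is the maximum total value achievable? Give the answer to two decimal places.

Take in order of value per unit:
- A (148/24 per unit): all 24 → value 148, running total 148.00
- E (140/23 per unit): all 23 → value 140, running total 288.00
- D (143/29 per unit): all 29 → value 143, running total 431.00
- B (27/19 per unit): 14 of 19 → value 14×27/19 = 19.8947, running total 450.89
Total 450.89.

450.89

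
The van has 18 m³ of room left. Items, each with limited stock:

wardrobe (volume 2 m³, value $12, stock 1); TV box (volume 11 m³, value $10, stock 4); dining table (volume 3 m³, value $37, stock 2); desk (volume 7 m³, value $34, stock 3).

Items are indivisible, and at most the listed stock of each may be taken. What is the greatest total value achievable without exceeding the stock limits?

Top feasible selections:
- 1×wardrobe + 2×dining table + 1×desk: volume 15, value 120
- 2×dining table + 1×desk: volume 13, value 108
Best: $120.

$120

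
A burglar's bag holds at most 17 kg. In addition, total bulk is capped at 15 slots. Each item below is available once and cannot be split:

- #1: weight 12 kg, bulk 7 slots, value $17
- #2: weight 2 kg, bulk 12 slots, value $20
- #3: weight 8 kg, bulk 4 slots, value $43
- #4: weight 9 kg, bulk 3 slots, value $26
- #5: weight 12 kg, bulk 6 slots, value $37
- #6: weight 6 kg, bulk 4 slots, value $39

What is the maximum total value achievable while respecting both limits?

$82

Feasible sets respecting both limits:
- #3+#6: weight 14, bulk 8, value 82
- #3+#4: weight 17, bulk 7, value 69
- #4+#6: weight 15, bulk 7, value 65
- #2+#4: weight 11, bulk 15, value 46
Best: $82.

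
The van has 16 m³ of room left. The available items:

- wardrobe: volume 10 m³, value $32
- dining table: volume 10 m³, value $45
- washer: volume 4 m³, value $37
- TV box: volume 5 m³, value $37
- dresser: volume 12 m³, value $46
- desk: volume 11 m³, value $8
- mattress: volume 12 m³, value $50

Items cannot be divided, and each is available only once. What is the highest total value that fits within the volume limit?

$87

This is a 0/1 knapsack; check combinations near the capacity.
- washer+mattress: volume 4+12=16, value 37+50=87
- washer+dresser: volume 4+12=16, value 37+46=83
- dining table+washer: volume 10+4=14, value 45+37=82
- dining table+TV box: volume 10+5=15, value 45+37=82
Best: $87.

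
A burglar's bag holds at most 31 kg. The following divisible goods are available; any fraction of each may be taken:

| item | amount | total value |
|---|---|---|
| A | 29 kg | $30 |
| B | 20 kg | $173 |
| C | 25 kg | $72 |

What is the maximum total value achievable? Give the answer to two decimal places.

Take in order of value per unit:
- B (173/20 per unit): all 20 → value 173, running total 173.00
- C (72/25 per unit): 11 of 25 → value 11×72/25 = 31.6800, running total 204.68
Total 204.68.

204.68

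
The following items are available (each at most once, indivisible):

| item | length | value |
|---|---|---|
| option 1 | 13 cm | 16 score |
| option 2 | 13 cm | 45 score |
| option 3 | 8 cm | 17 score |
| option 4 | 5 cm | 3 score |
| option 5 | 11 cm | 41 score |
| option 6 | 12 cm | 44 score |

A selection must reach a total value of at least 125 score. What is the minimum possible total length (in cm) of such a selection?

36

Subsets with value ≥ 125, sorted by total length:
- option 2+option 5+option 6: length 36, value 130
- option 2+option 4+option 5+option 6: length 41, value 133
- option 2+option 3+option 5+option 6: length 44, value 147
Minimum length: 36 cm.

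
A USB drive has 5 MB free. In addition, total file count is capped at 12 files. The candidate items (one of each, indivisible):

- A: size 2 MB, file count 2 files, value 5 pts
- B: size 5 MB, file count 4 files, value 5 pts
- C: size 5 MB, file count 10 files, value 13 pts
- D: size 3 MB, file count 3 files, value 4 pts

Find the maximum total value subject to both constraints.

13 pts

Feasible sets respecting both limits:
- C: size 5, file count 10, value 13
- A+D: size 5, file count 5, value 9
- A: size 2, file count 2, value 5
- B: size 5, file count 4, value 5
Best: 13 pts.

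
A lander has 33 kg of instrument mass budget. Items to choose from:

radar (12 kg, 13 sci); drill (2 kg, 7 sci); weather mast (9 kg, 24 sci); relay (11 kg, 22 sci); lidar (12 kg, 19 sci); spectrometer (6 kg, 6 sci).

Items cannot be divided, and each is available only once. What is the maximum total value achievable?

Check high-value combinations within 33 kg:
- weather mast+relay+lidar: mass 9+11+12=32, value 24+22+19=65
- drill+weather mast+relay+spectrometer: mass 2+9+11+6=28, value 7+24+22+6=59
- radar+weather mast+relay: mass 12+9+11=32, value 13+24+22=59
Best: 65 sci.

65 sci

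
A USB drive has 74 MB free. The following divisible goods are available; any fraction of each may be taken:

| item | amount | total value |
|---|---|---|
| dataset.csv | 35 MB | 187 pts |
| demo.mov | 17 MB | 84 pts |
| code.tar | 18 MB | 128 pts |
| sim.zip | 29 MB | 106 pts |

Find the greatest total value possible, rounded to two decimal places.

413.62

Take in order of value per unit:
- code.tar (128/18 per unit): all 18 → value 128, running total 128.00
- dataset.csv (187/35 per unit): all 35 → value 187, running total 315.00
- demo.mov (84/17 per unit): all 17 → value 84, running total 399.00
- sim.zip (106/29 per unit): 4 of 29 → value 4×106/29 = 14.6207, running total 413.62
Total 413.62.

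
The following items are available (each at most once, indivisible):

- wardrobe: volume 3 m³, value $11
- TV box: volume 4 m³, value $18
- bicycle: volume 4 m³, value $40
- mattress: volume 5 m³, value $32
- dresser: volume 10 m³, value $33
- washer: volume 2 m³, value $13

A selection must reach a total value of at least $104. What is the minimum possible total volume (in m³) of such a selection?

Subsets with value ≥ 104, sorted by total volume:
- wardrobe+TV box+bicycle+mattress+washer: volume 18, value 114
- bicycle+mattress+dresser: volume 19, value 105
- TV box+bicycle+dresser+washer: volume 20, value 104
Minimum volume: 18 m³.

18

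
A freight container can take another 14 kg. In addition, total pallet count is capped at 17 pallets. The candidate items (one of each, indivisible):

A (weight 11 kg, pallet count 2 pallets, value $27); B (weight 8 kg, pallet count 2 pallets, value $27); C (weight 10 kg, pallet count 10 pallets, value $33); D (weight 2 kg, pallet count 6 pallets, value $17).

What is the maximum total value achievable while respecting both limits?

Feasible sets respecting both limits:
- C+D: weight 12, pallet count 16, value 50
- A+D: weight 13, pallet count 8, value 44
- B+D: weight 10, pallet count 8, value 44
Best: $50.

$50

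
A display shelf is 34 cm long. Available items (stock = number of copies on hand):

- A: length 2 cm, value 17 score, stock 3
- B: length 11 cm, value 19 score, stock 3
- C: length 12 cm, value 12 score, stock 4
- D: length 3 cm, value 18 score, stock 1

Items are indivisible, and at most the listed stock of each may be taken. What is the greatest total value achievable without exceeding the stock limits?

Best selections within length 34 and stock limits:
- 3×A + 2×B + 1×D: length 31, value 107
- 3×A + 1×B + 1×C + 1×D: length 32, value 100
- 3×A + 2×C + 1×D: length 33, value 93
- 2×A + 2×B + 1×D: length 29, value 90
Best: 107 score.

107 score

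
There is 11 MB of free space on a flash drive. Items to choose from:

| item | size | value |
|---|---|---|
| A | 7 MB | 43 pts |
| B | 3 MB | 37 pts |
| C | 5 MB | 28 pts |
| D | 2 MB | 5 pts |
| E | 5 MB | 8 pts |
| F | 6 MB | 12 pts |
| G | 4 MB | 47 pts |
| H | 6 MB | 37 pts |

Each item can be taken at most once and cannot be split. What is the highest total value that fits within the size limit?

Check high-value combinations within 11 MB:
- A+G: size 7+4=11, value 43+47=90
- B+D+G: size 3+2+4=9, value 37+5+47=89
- B+G: size 3+4=7, value 37+47=84
Best: 90 pts.

90 pts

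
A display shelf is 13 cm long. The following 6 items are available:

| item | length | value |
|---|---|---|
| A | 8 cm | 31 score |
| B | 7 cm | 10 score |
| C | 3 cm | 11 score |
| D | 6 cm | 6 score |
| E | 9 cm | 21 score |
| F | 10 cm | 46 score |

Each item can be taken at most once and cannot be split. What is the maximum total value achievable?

57 score

This is a 0/1 knapsack; check combinations near the capacity.
- C+F: length 3+10=13, value 11+46=57
- F: length 10, value 46
- A+C: length 8+3=11, value 31+11=42
- C+E: length 3+9=12, value 11+21=32
- A: length 8, value 31
Best: 57 score.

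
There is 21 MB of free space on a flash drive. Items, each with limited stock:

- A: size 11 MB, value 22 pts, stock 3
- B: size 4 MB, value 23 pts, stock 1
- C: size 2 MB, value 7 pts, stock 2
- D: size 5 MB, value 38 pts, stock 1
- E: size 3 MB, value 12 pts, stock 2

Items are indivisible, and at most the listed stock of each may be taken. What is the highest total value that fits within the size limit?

99 pts

Best selections within size 21 and stock limits:
- 1×B + 2×C + 1×D + 2×E: size 19, value 99
- 1×B + 1×C + 1×D + 2×E: size 17, value 92
- 1×B + 2×C + 1×D + 1×E: size 16, value 87
- 1×B + 1×D + 2×E: size 15, value 85
Best: 99 pts.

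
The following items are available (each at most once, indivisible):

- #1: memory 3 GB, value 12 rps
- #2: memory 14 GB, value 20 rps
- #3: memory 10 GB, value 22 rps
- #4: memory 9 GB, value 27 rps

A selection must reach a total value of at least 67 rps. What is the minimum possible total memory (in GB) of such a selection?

33

Subsets with value ≥ 67, sorted by total memory:
- #2+#3+#4: memory 33, value 69
- #1+#2+#3+#4: memory 36, value 81
Minimum memory: 33 GB.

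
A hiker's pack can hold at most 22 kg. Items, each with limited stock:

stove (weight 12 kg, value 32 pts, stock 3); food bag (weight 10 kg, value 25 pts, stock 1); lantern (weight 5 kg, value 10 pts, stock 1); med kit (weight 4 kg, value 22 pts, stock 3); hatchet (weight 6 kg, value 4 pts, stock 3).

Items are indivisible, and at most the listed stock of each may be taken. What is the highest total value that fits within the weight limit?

Top feasible selections:
- 1×food bag + 3×med kit: weight 22, value 91
- 1×lantern + 3×med kit: weight 17, value 76
- 1×stove + 2×med kit: weight 20, value 76
- 3×med kit + 1×hatchet: weight 18, value 70
Best: 91 pts.

91 pts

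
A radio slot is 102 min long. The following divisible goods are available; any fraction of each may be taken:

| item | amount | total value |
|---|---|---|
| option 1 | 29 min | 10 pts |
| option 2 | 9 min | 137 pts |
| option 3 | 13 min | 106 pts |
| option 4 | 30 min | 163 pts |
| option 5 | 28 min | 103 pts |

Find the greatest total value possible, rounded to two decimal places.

Take in order of value per unit:
- option 2 (137/9 per unit): all 9 → value 137, running total 137.00
- option 3 (106/13 per unit): all 13 → value 106, running total 243.00
- option 4 (163/30 per unit): all 30 → value 163, running total 406.00
- option 5 (103/28 per unit): all 28 → value 103, running total 509.00
- option 1 (10/29 per unit): 22 of 29 → value 22×10/29 = 7.5862, running total 516.59
Total 516.59.

516.59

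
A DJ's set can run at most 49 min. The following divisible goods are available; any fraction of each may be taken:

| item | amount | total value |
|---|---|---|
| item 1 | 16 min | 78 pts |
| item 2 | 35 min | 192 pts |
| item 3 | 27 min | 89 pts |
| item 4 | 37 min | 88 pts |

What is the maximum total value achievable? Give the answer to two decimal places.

260.25

Take in order of value per unit:
- item 2 (192/35 per unit): all 35 → value 192, running total 192.00
- item 1 (78/16 per unit): 14 of 16 → value 14×78/16 = 68.2500, running total 260.25
Total 260.25.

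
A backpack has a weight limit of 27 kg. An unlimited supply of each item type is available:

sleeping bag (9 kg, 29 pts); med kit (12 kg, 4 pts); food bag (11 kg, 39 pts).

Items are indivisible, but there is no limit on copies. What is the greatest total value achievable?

Best value-per-unit is food bag at 39/11; filling with it alone gives 2×39 = 78.
Optimal mix: 3×sleeping bag → weight 27, value 87.

87 pts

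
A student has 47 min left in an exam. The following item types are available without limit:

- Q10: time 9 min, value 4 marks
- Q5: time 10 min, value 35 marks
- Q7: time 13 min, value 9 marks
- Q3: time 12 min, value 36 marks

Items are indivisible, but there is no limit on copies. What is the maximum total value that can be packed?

143 marks

Best value-per-unit is Q5 at 35/10; filling with it alone gives 4×35 = 140.
Optimal mix: 1×Q5 + 3×Q3 → time 46, value 143.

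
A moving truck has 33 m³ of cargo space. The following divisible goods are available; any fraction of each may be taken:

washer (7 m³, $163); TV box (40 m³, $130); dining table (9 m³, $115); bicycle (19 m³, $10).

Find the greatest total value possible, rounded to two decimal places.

Take in order of value per unit:
- washer (163/7 per unit): all 7 → value 163, running total 163.00
- dining table (115/9 per unit): all 9 → value 115, running total 278.00
- TV box (130/40 per unit): 17 of 40 → value 17×130/40 = 55.2500, running total 333.25
Total 333.25.

333.25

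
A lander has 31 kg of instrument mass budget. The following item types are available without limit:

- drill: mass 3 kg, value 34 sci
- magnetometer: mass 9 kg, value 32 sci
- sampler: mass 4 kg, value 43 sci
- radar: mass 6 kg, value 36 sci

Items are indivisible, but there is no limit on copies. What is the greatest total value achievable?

349 sci

Best value-per-unit is drill at 34/3; filling with it alone gives 10×34 = 340.
Optimal mix: 9×drill + 1×sampler → mass 31, value 349.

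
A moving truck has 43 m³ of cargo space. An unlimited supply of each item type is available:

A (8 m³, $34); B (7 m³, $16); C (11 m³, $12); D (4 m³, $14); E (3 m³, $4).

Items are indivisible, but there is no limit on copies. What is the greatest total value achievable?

Best value-per-unit is A at 34/8; filling with it alone gives 5×34 = 170.
Optimal mix: 5×A + 1×E → volume 43, value 174.

$174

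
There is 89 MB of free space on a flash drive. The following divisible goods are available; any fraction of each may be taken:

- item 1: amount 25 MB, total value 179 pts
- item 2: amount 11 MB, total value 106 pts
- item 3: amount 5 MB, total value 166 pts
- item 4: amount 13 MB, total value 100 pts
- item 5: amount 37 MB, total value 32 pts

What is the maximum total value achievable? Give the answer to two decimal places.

Take in order of value per unit:
- item 3 (166/5 per unit): all 5 → value 166, running total 166.00
- item 2 (106/11 per unit): all 11 → value 106, running total 272.00
- item 4 (100/13 per unit): all 13 → value 100, running total 372.00
- item 1 (179/25 per unit): all 25 → value 179, running total 551.00
- item 5 (32/37 per unit): 35 of 37 → value 35×32/37 = 30.2703, running total 581.27
Total 581.27.

581.27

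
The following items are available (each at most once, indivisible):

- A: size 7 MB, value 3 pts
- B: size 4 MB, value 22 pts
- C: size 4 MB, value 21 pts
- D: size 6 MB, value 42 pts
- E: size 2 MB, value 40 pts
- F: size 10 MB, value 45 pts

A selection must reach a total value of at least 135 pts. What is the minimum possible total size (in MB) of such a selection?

22

Subsets with value ≥ 135, sorted by total size:
- B+D+E+F: size 22, value 149
- C+D+E+F: size 22, value 148
- B+C+D+E+F: size 26, value 170
Minimum size: 22 MB.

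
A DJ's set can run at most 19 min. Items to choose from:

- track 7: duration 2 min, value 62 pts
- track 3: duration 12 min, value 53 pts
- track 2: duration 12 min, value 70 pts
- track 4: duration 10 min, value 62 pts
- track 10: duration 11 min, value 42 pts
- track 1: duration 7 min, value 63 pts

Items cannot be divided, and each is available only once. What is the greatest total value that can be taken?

Check high-value combinations within 19 min:
- track 7+track 4+track 1: duration 2+10+7=19, value 62+62+63=187
- track 2+track 1: duration 12+7=19, value 70+63=133
- track 7+track 2: duration 2+12=14, value 62+70=132
- track 7+track 1: duration 2+7=9, value 62+63=125
Best: 187 pts.

187 pts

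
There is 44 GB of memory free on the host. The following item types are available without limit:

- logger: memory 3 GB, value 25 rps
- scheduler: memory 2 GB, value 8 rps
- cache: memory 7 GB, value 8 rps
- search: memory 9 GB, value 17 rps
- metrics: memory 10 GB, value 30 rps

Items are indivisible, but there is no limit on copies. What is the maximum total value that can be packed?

Best value-per-unit is logger at 25/3; filling with it alone gives 14×25 = 350.
Optimal mix: 14×logger + 1×scheduler → memory 44, value 358.

358 rps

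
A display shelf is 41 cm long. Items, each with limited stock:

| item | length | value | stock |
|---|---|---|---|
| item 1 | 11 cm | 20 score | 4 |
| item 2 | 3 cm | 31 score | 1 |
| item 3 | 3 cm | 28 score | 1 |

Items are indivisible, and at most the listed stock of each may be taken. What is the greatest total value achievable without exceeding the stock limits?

119 score

Top feasible selections:
- 3×item 1 + 1×item 2 + 1×item 3: length 39, value 119
- 2×item 1 + 1×item 2 + 1×item 3: length 28, value 99
- 3×item 1 + 1×item 2: length 36, value 91
Best: 119 score.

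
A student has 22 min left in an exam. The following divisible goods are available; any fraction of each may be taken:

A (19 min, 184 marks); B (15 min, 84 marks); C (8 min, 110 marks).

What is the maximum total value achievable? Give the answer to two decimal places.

Take in order of value per unit:
- C (110/8 per unit): all 8 → value 110, running total 110.00
- A (184/19 per unit): 14 of 19 → value 14×184/19 = 135.5789, running total 245.58
Total 245.58.

245.58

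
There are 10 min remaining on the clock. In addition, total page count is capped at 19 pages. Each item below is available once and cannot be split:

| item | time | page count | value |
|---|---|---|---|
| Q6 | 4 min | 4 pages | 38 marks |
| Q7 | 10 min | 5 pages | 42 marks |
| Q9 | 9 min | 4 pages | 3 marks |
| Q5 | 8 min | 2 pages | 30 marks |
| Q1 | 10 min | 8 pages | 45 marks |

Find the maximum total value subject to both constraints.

Feasible sets respecting both limits:
- Q1: time 10, page count 8, value 45
- Q7: time 10, page count 5, value 42
- Q6: time 4, page count 4, value 38
Best: 45 marks.

45 marks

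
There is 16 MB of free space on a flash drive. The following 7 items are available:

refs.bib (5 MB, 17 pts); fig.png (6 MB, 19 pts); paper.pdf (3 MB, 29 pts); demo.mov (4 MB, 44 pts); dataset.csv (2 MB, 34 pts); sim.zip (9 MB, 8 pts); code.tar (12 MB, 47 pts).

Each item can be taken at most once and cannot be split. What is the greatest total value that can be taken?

126 pts

Check high-value combinations within 16 MB:
- fig.png+paper.pdf+demo.mov+dataset.csv: size 6+3+4+2=15, value 19+29+44+34=126
- refs.bib+paper.pdf+demo.mov+dataset.csv: size 5+3+4+2=14, value 17+29+44+34=124
- paper.pdf+demo.mov+dataset.csv: size 3+4+2=9, value 29+44+34=107
- refs.bib+fig.png+paper.pdf+dataset.csv: size 5+6+3+2=16, value 17+19+29+34=99
Best: 126 pts.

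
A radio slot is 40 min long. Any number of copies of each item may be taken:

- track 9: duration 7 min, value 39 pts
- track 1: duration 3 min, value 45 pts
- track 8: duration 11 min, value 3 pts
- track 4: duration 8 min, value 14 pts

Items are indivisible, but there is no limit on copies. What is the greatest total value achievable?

Best value-per-unit is track 1 at 45/3, and filling with it alone uses duration 13×3=39. No mix of the others beats 13×45 = 585.

585 pts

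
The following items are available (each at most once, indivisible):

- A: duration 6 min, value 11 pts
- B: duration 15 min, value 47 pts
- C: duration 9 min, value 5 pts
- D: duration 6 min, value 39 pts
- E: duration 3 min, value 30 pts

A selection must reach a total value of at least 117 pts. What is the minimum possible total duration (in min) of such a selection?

Subsets with value ≥ 117, sorted by total duration:
- A+B+D+E: duration 30, value 127
- B+C+D+E: duration 33, value 121
- A+B+C+D+E: duration 39, value 132
Minimum duration: 30 min.

30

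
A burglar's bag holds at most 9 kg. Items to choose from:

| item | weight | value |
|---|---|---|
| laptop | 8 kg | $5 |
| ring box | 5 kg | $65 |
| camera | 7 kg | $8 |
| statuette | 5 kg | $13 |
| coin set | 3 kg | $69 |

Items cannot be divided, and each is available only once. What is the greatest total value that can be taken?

$134

Check high-value combinations within 9 kg:
- ring box+coin set: weight 5+3=8, value 65+69=134
- statuette+coin set: weight 5+3=8, value 13+69=82
- coin set: weight 3, value 69
- ring box: weight 5, value 65
- statuette: weight 5, value 13
Best: $134.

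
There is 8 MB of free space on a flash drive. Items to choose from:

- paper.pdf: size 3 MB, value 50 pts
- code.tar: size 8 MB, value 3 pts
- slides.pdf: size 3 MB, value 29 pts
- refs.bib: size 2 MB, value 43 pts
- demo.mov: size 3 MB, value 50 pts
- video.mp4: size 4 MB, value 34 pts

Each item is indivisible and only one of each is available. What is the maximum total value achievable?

This is a 0/1 knapsack; check combinations near the capacity.
- paper.pdf+refs.bib+demo.mov: size 3+2+3=8, value 50+43+50=143
- paper.pdf+slides.pdf+refs.bib: size 3+3+2=8, value 50+29+43=122
- slides.pdf+refs.bib+demo.mov: size 3+2+3=8, value 29+43+50=122
- paper.pdf+demo.mov: size 3+3=6, value 50+50=100
- paper.pdf+refs.bib: size 3+2=5, value 50+43=93
Best: 143 pts.

143 pts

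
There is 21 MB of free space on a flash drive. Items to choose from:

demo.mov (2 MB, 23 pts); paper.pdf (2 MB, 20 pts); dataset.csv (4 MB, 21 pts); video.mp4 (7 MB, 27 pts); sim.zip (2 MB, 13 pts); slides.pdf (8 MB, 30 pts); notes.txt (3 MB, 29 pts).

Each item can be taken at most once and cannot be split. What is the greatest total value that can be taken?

Check high-value combinations within 21 MB:
- demo.mov+paper.pdf+dataset.csv+sim.zip+slides.pdf+notes.txt: size 2+2+4+2+8+3=21, value 23+20+21+13+30+29=136
- demo.mov+paper.pdf+dataset.csv+video.mp4+sim.zip+notes.txt: size 2+2+4+7+2+3=20, value 23+20+21+27+13+29=133
- demo.mov+paper.pdf+dataset.csv+slides.pdf+notes.txt: size 2+2+4+8+3=19, value 23+20+21+30+29=123
- demo.mov+paper.pdf+dataset.csv+video.mp4+notes.txt: size 2+2+4+7+3=18, value 23+20+21+27+29=120
Best: 136 pts.

136 pts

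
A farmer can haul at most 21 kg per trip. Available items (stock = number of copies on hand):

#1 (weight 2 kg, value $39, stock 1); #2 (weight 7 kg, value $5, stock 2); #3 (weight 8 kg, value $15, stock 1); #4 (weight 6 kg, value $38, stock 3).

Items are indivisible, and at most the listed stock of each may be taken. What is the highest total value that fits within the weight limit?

Top feasible selections:
- 1×#1 + 3×#4: weight 20, value 153
- 1×#1 + 1×#2 + 2×#4: weight 21, value 120
Best: $153.

$153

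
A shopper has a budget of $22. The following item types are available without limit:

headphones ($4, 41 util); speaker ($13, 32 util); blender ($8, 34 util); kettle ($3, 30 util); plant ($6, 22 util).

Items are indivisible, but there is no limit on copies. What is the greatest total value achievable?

224 util

Best value-per-unit is headphones at 41/4; filling with it alone gives 5×41 = 205.
Optimal mix: 4×headphones + 2×kettle → cost 22, value 224.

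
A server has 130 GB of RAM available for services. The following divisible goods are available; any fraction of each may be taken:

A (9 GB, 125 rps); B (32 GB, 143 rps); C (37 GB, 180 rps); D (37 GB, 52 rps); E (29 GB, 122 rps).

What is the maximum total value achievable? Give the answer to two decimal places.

602.32

Take in order of value per unit:
- A (125/9 per unit): all 9 → value 125, running total 125.00
- C (180/37 per unit): all 37 → value 180, running total 305.00
- B (143/32 per unit): all 32 → value 143, running total 448.00
- E (122/29 per unit): all 29 → value 122, running total 570.00
- D (52/37 per unit): 23 of 37 → value 23×52/37 = 32.3243, running total 602.32
Total 602.32.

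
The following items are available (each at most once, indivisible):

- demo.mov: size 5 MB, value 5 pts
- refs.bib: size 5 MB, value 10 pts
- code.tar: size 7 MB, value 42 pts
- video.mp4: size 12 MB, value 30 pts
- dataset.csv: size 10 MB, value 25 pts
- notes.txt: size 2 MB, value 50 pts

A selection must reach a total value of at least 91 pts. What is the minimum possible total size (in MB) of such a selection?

9

Subsets with value ≥ 91, sorted by total size:
- code.tar+notes.txt: size 9, value 92
- refs.bib+code.tar+notes.txt: size 14, value 102
Minimum size: 9 MB.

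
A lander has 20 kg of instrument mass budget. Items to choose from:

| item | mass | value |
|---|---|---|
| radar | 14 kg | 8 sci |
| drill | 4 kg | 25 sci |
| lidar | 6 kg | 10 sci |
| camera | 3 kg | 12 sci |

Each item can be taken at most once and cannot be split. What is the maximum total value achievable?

47 sci

Check high-value combinations within 20 kg:
- drill+lidar+camera: mass 4+6+3=13, value 25+10+12=47
- drill+camera: mass 4+3=7, value 25+12=37
- drill+lidar: mass 4+6=10, value 25+10=35
Best: 47 sci.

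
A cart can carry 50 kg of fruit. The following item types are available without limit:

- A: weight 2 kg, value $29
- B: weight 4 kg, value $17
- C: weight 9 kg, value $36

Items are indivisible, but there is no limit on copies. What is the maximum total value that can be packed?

Best value-per-unit is A at 29/2, and filling with it alone uses weight 25×2=50. No mix of the others beats 25×29 = 725.

$725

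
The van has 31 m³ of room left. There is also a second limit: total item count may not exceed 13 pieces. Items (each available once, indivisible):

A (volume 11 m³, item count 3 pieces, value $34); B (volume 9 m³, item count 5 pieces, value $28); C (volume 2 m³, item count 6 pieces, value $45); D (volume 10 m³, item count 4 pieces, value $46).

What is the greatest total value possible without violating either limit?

Feasible sets respecting both limits:
- A+C+D: volume 23, item count 13, value 125
- A+B+D: volume 30, item count 12, value 108
- C+D: volume 12, item count 10, value 91
- A+D: volume 21, item count 7, value 80
Best: $125.

$125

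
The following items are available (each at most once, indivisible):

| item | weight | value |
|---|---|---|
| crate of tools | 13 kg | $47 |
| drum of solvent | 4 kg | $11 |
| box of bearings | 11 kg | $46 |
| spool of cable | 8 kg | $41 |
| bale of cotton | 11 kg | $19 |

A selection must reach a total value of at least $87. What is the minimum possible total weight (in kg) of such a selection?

19

Subsets with value ≥ 87, sorted by total weight:
- box of bearings+spool of cable: weight 19, value 87
- crate of tools+spool of cable: weight 21, value 88
- drum of solvent+box of bearings+spool of cable: weight 23, value 98
- crate of tools+box of bearings: weight 24, value 93
Minimum weight: 19 kg.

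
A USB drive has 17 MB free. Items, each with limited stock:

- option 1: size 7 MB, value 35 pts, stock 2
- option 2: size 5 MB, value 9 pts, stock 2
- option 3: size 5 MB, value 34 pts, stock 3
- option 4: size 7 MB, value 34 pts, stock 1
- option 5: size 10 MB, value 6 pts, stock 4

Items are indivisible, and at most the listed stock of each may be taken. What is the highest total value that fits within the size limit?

Best selections within size 17 and stock limits:
- 1×option 1 + 2×option 3: size 17, value 103
- 3×option 3: size 15, value 102
- 2×option 3 + 1×option 4: size 17, value 102
Best: 103 pts.

103 pts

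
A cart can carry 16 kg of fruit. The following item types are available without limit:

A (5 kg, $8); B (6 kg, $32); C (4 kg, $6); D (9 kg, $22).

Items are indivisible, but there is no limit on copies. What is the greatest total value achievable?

$70

Best value-per-unit is B at 32/6; filling with it alone gives 2×32 = 64.
Optimal mix: 2×B + 1×C → weight 16, value 70.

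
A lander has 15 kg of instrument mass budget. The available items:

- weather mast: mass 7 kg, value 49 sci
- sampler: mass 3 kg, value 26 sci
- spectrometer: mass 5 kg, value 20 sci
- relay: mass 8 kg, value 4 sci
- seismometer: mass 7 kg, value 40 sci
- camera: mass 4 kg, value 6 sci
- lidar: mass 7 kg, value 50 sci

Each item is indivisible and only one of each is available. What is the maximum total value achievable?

99 sci

Check high-value combinations within 15 kg:
- weather mast+lidar: mass 7+7=14, value 49+50=99
- sampler+spectrometer+lidar: mass 3+5+7=15, value 26+20+50=96
- weather mast+sampler+spectrometer: mass 7+3+5=15, value 49+26+20=95
- seismometer+lidar: mass 7+7=14, value 40+50=90
Best: 99 sci.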